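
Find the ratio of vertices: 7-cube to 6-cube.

The 7-cube has 2^7 = 128 vertices. The 6-cube has 2^6 = 64 vertices. Ratio: 128/64 = 2.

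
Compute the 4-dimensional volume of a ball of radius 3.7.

Volume = π^{4/2}·(3.7)^4/Γ(3) ≈ 924.861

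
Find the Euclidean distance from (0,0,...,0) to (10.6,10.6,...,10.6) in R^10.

d = √(10.6² + 10.6² + ... + 10.6²) [10 terms] = √(10·10.6²) = 10.6√10 ≈ 33.5201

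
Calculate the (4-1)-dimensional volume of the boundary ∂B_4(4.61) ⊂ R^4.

|∂B_4(4.61)| ≈ 1933.89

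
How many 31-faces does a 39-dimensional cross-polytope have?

f_31(39-orthoplex) = 2^32 · (39 choose 32) = 66060621396836352.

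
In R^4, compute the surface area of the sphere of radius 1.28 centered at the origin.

The surface area of an n-ball is 2π^(n/2) r^(n-1) / Γ(n/2). For n=4, r=1.28: 41.3961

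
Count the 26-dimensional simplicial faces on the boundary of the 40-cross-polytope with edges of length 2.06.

f_26(40-orthoplex) = 2^27 · (40 choose 27) = 1615071835471216640.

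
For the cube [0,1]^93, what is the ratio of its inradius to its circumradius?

r_in / r_out = (1/2) / (1√93/2) = 1/√93 ≈ 0.103695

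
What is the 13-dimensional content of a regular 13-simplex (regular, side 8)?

For a regular n-simplex with edge a, V = (a^n / n!)·√((n+1)/2^n). With a=8, n=13: V ≈ 3.64971.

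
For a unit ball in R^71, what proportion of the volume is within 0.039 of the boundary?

V(inner)/V(outer) = ((1-0.039)/1)^71 ≈ 0.05934, so the shell fraction is 0.940658.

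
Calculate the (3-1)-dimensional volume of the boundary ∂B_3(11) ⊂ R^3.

S_3(11) = 2·π^(3/2)·(11)^2 / Γ(3/2) = 4πr² = 4π·(11)² ≈ 1520.53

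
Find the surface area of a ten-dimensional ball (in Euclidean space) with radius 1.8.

The surface area of an n-ball is 2π^(n/2) r^(n-1) / Γ(n/2). For n=10, r=1.8: 5058.49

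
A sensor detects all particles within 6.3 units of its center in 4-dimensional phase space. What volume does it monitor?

Volume = π^{4/2}·(6.3)^4/Γ(3) ≈ 7773.77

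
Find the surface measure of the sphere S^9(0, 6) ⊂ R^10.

|∂B_10(6)| = 839808·π^5 ≈ 2.56998e+08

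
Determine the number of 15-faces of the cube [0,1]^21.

Number of 15-faces = C(21,15) · 2^(21-15) = 54264 · 64 = 3472896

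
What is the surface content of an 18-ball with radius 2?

S = n·V_n(r)/r = 18·V_18(2)/2 (volume-to-surface relation), giving 2048·π^9/315 ≈ 193806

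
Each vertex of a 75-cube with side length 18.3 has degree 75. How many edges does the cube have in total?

An n-cube has n·2^(n-1) edges. With n = 75: 75·18889465931478580854784 = 1416709944860893564108800.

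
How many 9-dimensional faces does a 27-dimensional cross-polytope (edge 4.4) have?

Number of 9-faces = 2^(9+1) · C(27,9+1) = 1024 · 8436285 = 8638755840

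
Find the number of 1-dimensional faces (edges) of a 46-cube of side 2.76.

Each of the 2^46 = 70368744177664 vertices has degree 46; total edges = 46·2^46/2 = 1618481116086272.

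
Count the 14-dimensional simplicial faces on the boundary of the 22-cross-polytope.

Number of 14-faces = 2^(14+1) · C(22,14+1) = 32768 · 170544 = 5588385792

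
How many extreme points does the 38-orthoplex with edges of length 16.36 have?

Number of vertices = 2n = 76.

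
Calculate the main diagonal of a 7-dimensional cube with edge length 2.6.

The space diagonal of an n-cube of side s is s√n. Here 2.6·√7 ≈ 6.87895.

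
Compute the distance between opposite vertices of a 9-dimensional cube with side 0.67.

d = √(0.67² + 0.67² + ... + 0.67²) [9 terms] = √(9·0.67²) = 0.67√9 = 2.01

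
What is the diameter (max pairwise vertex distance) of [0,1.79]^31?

The space diagonal of an n-cube of side s is s√n. Here 1.79·√31 ≈ 9.9663.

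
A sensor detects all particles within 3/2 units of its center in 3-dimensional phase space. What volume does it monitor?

Volume = π^{3/2}·(3/2)^3/Γ(5/2) = 9·π/2 ≈ 14.1372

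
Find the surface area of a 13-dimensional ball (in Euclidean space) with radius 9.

S_13(9) = 2·π^(13/2)·(9)^12 / Γ(13/2) = 1338925209984·π^6/385 ≈ 3.34345e+12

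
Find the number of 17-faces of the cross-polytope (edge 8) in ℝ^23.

f_17(23-orthoplex) = 2^18 · (23 choose 18) = 8820883456.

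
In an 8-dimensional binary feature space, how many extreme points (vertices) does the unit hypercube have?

Number of vertices = 2^8 = 256.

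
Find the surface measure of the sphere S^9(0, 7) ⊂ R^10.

S_10(7) = 2·π^(10/2)·(7)^9 / Γ(10/2) = 40353607·π^5/12 ≈ 1.02908e+09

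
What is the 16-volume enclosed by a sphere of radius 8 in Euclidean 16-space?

V_16(8) = π^(16/2) · (8)^16 / Γ(16/2 + 1) = 2199023255552·π^8/315 ≈ 6.62397e+13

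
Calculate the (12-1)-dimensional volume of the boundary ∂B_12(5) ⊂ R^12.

The surface area of an n-ball is 2π^(n/2) r^(n-1) / Γ(n/2). For n=12, r=5: 9765625·π^6/12 ≈ 7.82381e+08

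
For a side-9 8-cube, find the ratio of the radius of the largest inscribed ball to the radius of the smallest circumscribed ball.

Ratio = (s/2)/(s√8/2) = 8^(-1/2) ≈ 0.353553.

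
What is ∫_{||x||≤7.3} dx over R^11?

The n-ball volume is π^(n/2)·r^n/Γ(n/2+1). With n=11, r=7.3: V ≈ 5.91094e+09.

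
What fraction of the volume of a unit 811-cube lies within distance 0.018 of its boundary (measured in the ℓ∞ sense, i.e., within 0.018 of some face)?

Shell fraction = 1 - (1-0.036)^811 ≈ 1 - 1.22e-13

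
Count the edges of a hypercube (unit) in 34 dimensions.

An n-cube has n·2^(n-1) edges. With n = 34: 34·8589934592 = 292057776128.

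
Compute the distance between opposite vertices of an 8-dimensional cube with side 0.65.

The space diagonal of an n-cube of side s is s√n. Here 0.65·√8 ≈ 1.83848.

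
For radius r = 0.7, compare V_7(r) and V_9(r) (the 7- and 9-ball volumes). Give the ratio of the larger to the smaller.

V_7(0.7) ≈ 0.389105, V_9(0.7) ≈ 0.133107. The 7-ball is larger by a factor of 2.923.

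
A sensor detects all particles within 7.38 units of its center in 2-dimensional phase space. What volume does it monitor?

The n-ball volume is π^(n/2)·r^n/Γ(n/2+1). With n=2, r=7.38: V ≈ 171.105.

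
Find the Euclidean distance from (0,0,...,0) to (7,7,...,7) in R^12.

The space diagonal of an n-cube of side s is s√n. Here 7·√12 ≈ 24.2487.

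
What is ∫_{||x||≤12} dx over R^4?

The n-ball volume is π^(n/2)·r^n/Γ(n/2+1). With n=4, r=12: V = 10368·π^2 ≈ 102328.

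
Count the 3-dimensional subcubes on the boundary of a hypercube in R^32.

Number of 3-faces = C(32,3) · 2^(32-3) = 4960 · 536870912 = 2662879723520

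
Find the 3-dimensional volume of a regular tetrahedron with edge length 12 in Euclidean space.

Volume = (√2/12) · 12³ = 203.647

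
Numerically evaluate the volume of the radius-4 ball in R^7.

Volume = π^{7/2}·(4)^7/Γ(9/2) = 262144·π^3/105 ≈ 77410.6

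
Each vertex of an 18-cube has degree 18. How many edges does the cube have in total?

An n-cube has n·2^(n-1) edges. With n = 18: 18·131072 = 2359296.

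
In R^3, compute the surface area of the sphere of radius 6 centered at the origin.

The surface area of an n-ball is 2π^(n/2) r^(n-1) / Γ(n/2). For n=3, r=6: 4πr² = 4π·(6)² ≈ 452.389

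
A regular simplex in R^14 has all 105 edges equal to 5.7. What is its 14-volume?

Volume = 5.7^14 · √(15/2^14) / 14! ≈ 0.013264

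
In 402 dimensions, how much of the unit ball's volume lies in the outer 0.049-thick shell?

1 - (1-0.049)^402 ≈ 0.9999999983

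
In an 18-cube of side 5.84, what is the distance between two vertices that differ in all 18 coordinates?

Diagonal = √18 · 5.84 ≈ 24.777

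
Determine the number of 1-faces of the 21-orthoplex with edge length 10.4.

Number of 1-faces = 2^(1+1) · C(21,1+1) = 4 · 210 = 840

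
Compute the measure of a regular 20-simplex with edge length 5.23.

V_20 = √(21) · 5.23^20 / (20! · 2^(20/2)) ≈ 4.3124e-07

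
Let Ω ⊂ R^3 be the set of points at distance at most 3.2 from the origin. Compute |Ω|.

The n-ball volume is π^(n/2)·r^n/Γ(n/2+1). With n=3, r=3.2: V ≈ 137.258.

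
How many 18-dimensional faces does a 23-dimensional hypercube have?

f_18(23-cube) = (23 choose 18) · 2^5 = 1076768.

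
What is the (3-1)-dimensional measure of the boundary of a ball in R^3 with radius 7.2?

|∂B_3(7.2)| = 4πr² = 4π·(7.2)² ≈ 651.441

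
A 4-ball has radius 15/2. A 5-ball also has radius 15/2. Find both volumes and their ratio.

V_4(7.5) ≈ 15614. V_5(7.5) ≈ 124912. Ratio V_4/V_5 ≈ 0.125.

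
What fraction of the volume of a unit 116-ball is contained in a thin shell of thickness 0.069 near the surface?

Shell fraction = 1 - (1-0.069)^116 ≈ 0.99975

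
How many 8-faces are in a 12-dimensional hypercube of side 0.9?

An n-cube has C(n,k)·2^(n-k) k-faces. Here C(12,8)·2^4 = 495·16 = 7920.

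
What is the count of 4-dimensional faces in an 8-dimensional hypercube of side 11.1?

f_4(8-cube) = (8 choose 4) · 2^4 = 1120.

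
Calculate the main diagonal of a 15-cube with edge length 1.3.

d = √(1.3² + 1.3² + ... + 1.3²) [15 terms] = √(15·1.3²) = 1.3√15 ≈ 5.03488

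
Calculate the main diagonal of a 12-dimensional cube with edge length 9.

Diagonal = √12 · 9 ≈ 31.1769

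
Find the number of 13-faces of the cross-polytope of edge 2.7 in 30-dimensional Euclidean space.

f_13(30-orthoplex) = 2^14 · (30 choose 14) = 2382605107200.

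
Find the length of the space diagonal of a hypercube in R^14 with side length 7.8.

||(7.8,7.8,...,7.8)|| = √(14)·7.8 ≈ 29.1849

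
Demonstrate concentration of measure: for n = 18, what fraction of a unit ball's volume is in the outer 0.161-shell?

1 - (1-0.161)^18 ≈ 0.957566 ≈ 95.76%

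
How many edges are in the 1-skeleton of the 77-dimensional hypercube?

An n-cube has n·2^(n-1) edges. With n = 77: 77·75557863725914323419136 = 5817955506895402903273472.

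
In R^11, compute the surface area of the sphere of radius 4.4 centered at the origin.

|∂B_11(4.4)| ≈ 5.63669e+07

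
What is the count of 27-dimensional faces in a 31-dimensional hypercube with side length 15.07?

Choose 27 of 31 axes to span the face (C(31,27) = 31465 ways), then fix each of the remaining 4 coordinates at one of its two extreme values (2^4 = 16 ways): 31465·16 = 503440.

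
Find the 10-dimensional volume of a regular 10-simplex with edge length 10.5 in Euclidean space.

V_10 = √(11) · 10.5^10 / (10! · 2^(10/2)) ≈ 465.239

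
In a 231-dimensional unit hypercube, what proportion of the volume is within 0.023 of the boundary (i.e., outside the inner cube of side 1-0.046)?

Shell fraction = 1 - (1-0.046)^231 ≈ 0.999981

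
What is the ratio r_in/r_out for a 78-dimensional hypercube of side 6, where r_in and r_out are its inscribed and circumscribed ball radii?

r_in = 6/2 (half the side); r_out = 6√78/2 (half the diagonal). Ratio = 1/√78 ≈ 0.113228.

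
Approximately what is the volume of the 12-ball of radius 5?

The n-ball volume is π^(n/2)·r^n/Γ(n/2+1). With n=12, r=5: V = 48828125·π^6/144 ≈ 3.25992e+08.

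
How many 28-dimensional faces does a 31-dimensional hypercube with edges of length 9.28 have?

Number of 28-faces = C(31,28) · 2^(31-28) = 4495 · 8 = 35960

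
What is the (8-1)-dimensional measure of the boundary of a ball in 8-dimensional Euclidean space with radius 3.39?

S_8(3.39) = 2·π^(8/2)·(3.39)^7 / Γ(8/2) ≈ 167061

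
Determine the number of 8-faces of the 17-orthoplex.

Number of 8-faces = 2^(8+1) · C(17,8+1) = 512 · 24310 = 12446720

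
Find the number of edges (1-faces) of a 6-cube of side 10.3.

f_1(6-cube) = (6 choose 1) · 2^5 = 192.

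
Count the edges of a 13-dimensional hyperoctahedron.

f_1(13-orthoplex) = 2^2 · (13 choose 2) = 312.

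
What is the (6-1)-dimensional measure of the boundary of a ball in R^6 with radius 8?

The surface area of an n-ball is 2π^(n/2) r^(n-1) / Γ(n/2). For n=6, r=8: 32768·π^3 ≈ 1.01601e+06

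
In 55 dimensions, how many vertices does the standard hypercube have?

An n-cube has 2^n vertices; for n = 55 that is 2^55 = 36028797018963968.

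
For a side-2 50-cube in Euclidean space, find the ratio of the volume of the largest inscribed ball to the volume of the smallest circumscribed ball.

V_in / V_out = (r_in/r_out)^50 = (1/√50)^50 = 50^(-50/2) ≈ 3.35544e-43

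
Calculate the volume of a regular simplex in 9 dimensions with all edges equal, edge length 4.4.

For a regular n-simplex with edge a, V = (a^n / n!)·√((n+1)/2^n). With a=4.4, n=9: V ≈ 0.238054.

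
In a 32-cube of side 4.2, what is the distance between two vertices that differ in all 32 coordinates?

The space diagonal of an n-cube of side s is s√n. Here 4.2·√32 ≈ 23.7588.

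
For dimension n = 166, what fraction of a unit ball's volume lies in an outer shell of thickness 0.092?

1 - (1-0.092)^166 ≈ 0.9999998898 ≈ 99.999989%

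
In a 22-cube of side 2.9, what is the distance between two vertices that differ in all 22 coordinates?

||(2.9,2.9,...,2.9)|| = √(22)·2.9 ≈ 13.6022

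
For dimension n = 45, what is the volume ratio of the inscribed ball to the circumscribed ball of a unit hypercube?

Volume scales as r^n, and r_in/r_out = 1/√45, giving (1/√45)^45 ≈ 6.34919e-38.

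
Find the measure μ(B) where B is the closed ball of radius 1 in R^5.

Volume = π^{5/2}·(1)^5/Γ(7/2) = 8·π^2/15 ≈ 5.26379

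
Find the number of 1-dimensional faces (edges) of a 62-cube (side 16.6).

Number of 1-faces = C(62,1)·2^(62-1) = 62·2305843009213693952 = 142962266571249025024.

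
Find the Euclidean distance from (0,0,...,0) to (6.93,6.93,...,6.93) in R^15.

d = √(6.93² + 6.93² + ... + 6.93²) [15 terms] = √(15·6.93²) = 6.93√15 ≈ 26.8398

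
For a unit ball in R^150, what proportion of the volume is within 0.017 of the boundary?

V(inner)/V(outer) = ((1-0.017)/1)^150 ≈ 0.07639, so the shell fraction is 0.923612.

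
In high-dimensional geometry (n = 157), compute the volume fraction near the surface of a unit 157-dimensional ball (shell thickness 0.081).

1 - (1-0.081)^157 ≈ 0.9999982601 ≈ 99.999826%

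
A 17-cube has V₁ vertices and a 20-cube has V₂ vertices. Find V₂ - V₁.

V₁ = 2^17 = 131072. V₂ = 2^20 = 1048576. V₂ - V₁ = 917504.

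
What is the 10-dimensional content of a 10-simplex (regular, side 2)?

Volume = 2^10 · √(11/2^10) / 10! ≈ 2.92471e-05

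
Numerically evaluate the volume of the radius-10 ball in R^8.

The n-ball volume is π^(n/2)·r^n/Γ(n/2+1). With n=8, r=10: V = 12500000·π^4/3 ≈ 4.05871e+08.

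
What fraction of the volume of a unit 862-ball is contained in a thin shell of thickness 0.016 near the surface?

1 - (1-0.016)^862 ≈ 0.9999990843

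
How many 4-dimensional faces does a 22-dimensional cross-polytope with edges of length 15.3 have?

Number of 4-faces = 2^(4+1) · C(22,4+1) = 32 · 26334 = 842688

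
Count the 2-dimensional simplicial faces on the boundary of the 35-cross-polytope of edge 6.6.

Number of 2-faces = 2^(2+1) · C(35,2+1) = 8 · 6545 = 52360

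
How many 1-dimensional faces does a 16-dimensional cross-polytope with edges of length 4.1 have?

An n-cross-polytope has 2^(k+1)·C(n,k+1) k-faces. Here 2^2·C(16,2) = 4·120 = 480.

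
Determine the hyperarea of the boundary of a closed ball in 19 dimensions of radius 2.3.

The surface area of an n-ball is 2π^(n/2) r^(n-1) / Γ(n/2). For n=19, r=2.3: 2.8737e+06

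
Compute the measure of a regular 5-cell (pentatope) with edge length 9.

Volume = 9^4 · √(5/2^4) / 4! ≈ 152.821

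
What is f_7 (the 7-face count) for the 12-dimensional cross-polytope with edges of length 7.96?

f_7(12-orthoplex) = 2^8 · (12 choose 8) = 126720.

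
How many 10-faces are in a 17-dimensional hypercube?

Choose 10 of 17 axes to span the face (C(17,10) = 19448 ways), then fix each of the remaining 7 coordinates at one of its two extreme values (2^7 = 128 ways): 19448·128 = 2489344.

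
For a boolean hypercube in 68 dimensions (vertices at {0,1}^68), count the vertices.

The 68-cube has 2^68 = 295147905179352825856 vertices.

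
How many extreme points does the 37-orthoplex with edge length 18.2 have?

Number of vertices = 2n = 74.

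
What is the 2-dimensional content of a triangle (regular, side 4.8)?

Area = (√3/4) · 4.8² = 9.97661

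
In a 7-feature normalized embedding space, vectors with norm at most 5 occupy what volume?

V_7(5) = π^(7/2) · (5)^7 / Γ(7/2 + 1) = 250000·π^3/21 ≈ 369122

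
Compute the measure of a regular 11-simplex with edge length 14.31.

V_11 = √(12) · 14.31^11 / (11! · 2^(11/2)) ≈ 9881.11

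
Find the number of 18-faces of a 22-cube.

An n-cube has C(n,k)·2^(n-k) k-faces. Here C(22,18)·2^4 = 7315·16 = 117040.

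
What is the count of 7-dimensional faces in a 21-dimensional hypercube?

An n-cube has C(n,k)·2^(n-k) k-faces. Here C(21,7)·2^14 = 116280·16384 = 1905131520.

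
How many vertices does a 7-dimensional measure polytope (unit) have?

Number of vertices = 2^7 = 128.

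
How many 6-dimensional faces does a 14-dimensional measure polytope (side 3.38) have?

Choose 6 of 14 axes to span the face (C(14,6) = 3003 ways), then fix each of the remaining 8 coordinates at one of its two extreme values (2^8 = 256 ways): 3003·256 = 768768.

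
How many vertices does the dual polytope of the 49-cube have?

The vertices are ±e_1, ..., ±e_49, so there are 2·49 = 98.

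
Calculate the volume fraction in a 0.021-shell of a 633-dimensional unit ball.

Shell fraction = 1 - (1-0.021)^633 ≈ 0.9999985363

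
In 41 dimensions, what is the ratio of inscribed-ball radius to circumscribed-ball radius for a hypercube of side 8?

r_in = 8/2 (half the side); r_out = 8√41/2 (half the diagonal). Ratio = 1/√41 ≈ 0.156174.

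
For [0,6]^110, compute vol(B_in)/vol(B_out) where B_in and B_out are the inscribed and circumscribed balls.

V_in / V_out = (r_in/r_out)^110 = (1/√110)^110 = 110^(-110/2) ≈ 5.28935e-113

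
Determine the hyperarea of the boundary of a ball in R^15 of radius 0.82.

|∂B_15(0.82)| ≈ 0.355562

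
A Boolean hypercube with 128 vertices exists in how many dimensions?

n = log_2(128) = 7.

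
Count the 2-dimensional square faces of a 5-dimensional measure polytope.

f_2(5-cube) = (5 choose 2) · 2^3 = 80.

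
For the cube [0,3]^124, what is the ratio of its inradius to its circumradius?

r_in / r_out = (3/2) / (3√124/2) = 1/√124 ≈ 0.0898027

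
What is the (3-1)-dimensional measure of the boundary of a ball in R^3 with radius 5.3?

S_3(5.3) = 2·π^(3/2)·(5.3)^2 / Γ(3/2) = 4πr² = 4π·(5.3)² ≈ 352.989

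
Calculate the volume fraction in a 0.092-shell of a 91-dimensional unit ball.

1 - (1-0.092)^91 ≈ 0.999847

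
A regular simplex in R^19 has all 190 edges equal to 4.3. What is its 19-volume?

Volume = 4.3^19 · √(20/2^19) / 19! ≈ 5.51488e-08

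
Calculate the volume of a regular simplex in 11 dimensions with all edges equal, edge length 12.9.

V = (12.9^11 / 11!) · √((11+1) / 2^11) ≈ 3156.87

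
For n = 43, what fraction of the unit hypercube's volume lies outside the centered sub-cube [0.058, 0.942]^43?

1 - (1 - 2·0.058)^43 = 1 - 0.884^43 ≈ 0.995017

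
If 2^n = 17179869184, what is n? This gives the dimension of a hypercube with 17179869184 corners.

The n-cube has 2^n vertices, and 17179869184 = 2^34, so n = 34.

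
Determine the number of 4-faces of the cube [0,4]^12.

f_4(12-cube) = (12 choose 4) · 2^8 = 126720.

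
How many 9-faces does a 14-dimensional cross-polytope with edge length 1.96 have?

An n-cross-polytope has 2^(k+1)·C(n,k+1) k-faces. Here 2^10·C(14,10) = 1024·1001 = 1025024.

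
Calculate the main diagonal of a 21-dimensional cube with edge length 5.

The space diagonal of an n-cube of side s is s√n. Here 5·√21 ≈ 22.9129.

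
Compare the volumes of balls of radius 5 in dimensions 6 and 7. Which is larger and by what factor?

V_6(5) ≈ 80745.5, V_7(5) ≈ 369122. The 7-ball is larger by a factor of 4.571.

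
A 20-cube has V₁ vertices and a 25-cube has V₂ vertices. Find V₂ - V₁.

V₁ = 2^20 = 1048576. V₂ = 2^25 = 33554432. V₂ - V₁ = 32505856.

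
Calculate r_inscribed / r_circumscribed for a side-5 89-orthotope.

For an n-cube of any side s, the inradius is s/2 and the circumradius is s√n/2, so the ratio is 1/√89 ≈ 0.106.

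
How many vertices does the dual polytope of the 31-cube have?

The 31-dimensional cross-polytope has 2n = 2·31 = 62 vertices.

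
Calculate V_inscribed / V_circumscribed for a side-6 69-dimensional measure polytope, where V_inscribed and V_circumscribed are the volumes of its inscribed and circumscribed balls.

Volume scales as r^n, and r_in/r_out = 1/√69, giving (1/√69)^69 ≈ 3.62833e-64.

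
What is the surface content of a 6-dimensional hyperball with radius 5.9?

The surface area of an n-ball is 2π^(n/2) r^(n-1) / Γ(n/2). For n=6, r=5.9: 221671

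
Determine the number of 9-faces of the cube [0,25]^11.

f_9(11-cube) = (11 choose 9) · 2^2 = 220.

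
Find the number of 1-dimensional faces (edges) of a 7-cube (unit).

An n-cube has n·2^(n-1) edges. With n = 7: 7·64 = 448.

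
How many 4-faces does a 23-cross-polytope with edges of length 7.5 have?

Each 4-face is the convex hull of 5 vertices, one chosen as ±e_i from each of 5 distinct axes: 2^5·C(23,5) = 1076768.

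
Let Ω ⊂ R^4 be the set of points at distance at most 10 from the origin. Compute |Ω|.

The n-ball volume is π^(n/2)·r^n/Γ(n/2+1). With n=4, r=10: V = 5000·π^2 ≈ 49348.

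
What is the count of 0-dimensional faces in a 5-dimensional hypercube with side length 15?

An n-cube has C(n,k)·2^(n-k) k-faces. Here C(5,0)·2^5 = 1·32 = 32.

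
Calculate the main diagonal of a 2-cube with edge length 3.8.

Diagonal = √2 · 3.8 ≈ 5.37401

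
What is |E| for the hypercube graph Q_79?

An n-cube has n·2^(n-1) edges. With n = 79: 79·302231454903657293676544 = 23876284937388926200446976.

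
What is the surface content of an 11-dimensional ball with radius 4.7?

The surface area of an n-ball is 2π^(n/2) r^(n-1) / Γ(n/2). For n=11, r=4.7: 1.09012e+08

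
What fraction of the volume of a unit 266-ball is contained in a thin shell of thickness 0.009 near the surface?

Shell fraction = 1 - (1-0.009)^266 ≈ 0.90972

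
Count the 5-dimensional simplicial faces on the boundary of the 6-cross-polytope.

Number of 5-faces = 2^(5+1) · C(6,5+1) = 64 · 1 = 64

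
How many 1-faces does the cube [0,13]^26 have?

Number of 1-faces = C(26,1)·2^(26-1) = 26·33554432 = 872415232.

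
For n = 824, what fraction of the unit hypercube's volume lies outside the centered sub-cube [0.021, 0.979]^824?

Shell fraction = 1 - (1-0.042)^824 ≈ 1 - 4.418e-16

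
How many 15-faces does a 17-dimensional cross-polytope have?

An n-cross-polytope has 2^(k+1)·C(n,k+1) k-faces. Here 2^16·C(17,16) = 65536·17 = 1114112.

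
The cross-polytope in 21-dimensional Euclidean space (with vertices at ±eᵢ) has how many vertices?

The 21-dimensional cross-polytope has 2n = 2·21 = 42 vertices.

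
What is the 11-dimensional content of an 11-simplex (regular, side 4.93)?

Volume = 4.93^11 · √(12/2^11) / 11! ≈ 0.0801837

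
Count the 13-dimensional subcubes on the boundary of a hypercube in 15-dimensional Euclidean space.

Number of 13-faces = C(15,13) · 2^(15-13) = 105 · 4 = 420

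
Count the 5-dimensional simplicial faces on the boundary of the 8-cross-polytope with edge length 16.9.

Each 5-face is the convex hull of 6 vertices, one chosen as ±e_i from each of 6 distinct axes: 2^6·C(8,6) = 1792.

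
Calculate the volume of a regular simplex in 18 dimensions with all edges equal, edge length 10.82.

V_18 = √(19) · 10.82^18 / (18! · 2^(18/2)) ≈ 5.49359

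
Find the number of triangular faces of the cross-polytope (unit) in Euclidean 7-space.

Each 2-face is the convex hull of 3 vertices, one chosen as ±e_i from each of 3 distinct axes: 2^3·C(7,3) = 280.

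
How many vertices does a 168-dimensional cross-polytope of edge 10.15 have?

The 168-dimensional cross-polytope has 2n = 2·168 = 336 vertices.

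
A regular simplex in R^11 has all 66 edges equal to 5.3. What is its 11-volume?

For a regular n-simplex with edge a, V = (a^n / n!)·√((n+1)/2^n). With a=5.3, n=11: V ≈ 0.177748.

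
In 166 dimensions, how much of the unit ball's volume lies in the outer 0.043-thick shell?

V(inner)/V(outer) = ((1-0.043)/1)^166 ≈ 0.0006782, so the shell fraction is 0.999322.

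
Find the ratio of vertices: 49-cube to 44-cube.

The 49-cube has 2^49 = 562949953421312 vertices. The 44-cube has 2^44 = 17592186044416 vertices. Ratio: 562949953421312/17592186044416 = 32.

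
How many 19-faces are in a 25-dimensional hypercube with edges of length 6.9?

An n-cube has C(n,k)·2^(n-k) k-faces. Here C(25,19)·2^6 = 177100·64 = 11334400.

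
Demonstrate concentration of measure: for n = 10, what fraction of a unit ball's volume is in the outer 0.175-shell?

1 - (1-0.175)^10 ≈ 0.853937 ≈ 85.39%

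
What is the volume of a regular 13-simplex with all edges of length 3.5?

Volume = 3.5^13 · √(14/2^13) / 13! ≈ 7.85187e-05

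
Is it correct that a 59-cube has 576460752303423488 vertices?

True. The 59-cube has 2^59 = 576460752303423488 vertices.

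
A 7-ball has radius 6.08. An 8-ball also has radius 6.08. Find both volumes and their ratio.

V_7(6.08) ≈ 1.45113e+06. V_8(6.08) ≈ 7.57909e+06. Ratio V_7/V_8 ≈ 0.1915.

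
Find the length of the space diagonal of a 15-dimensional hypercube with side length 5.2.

||(5.2,5.2,...,5.2)|| = √(15)·5.2 ≈ 20.1395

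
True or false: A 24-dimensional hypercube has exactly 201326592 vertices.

False. The 24-cube has 2^24 = 16777216 vertices.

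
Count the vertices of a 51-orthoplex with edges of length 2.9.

An n-cross-polytope has 2n vertices; here n = 51, giving 102.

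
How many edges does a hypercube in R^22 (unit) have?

Number of 1-faces = C(22,1)·2^(22-1) = 22·2097152 = 46137344.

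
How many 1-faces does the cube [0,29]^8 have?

Each of the 2^8 = 256 vertices has degree 8; total edges = 8·2^8/2 = 1024.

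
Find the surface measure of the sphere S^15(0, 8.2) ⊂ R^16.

|∂B_16(8.2)| ≈ 1.9187e+14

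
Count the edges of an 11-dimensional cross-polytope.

Number of 1-faces = 2^(1+1) · C(11,1+1) = 4 · 55 = 220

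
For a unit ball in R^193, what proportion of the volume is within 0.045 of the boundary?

V(inner)/V(outer) = ((1-0.045)/1)^193 ≈ 0.0001382, so the shell fraction is 0.999862.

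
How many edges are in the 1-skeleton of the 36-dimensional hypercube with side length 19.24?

Number of 1-faces = C(36,1)·2^(36-1) = 36·34359738368 = 1236950581248.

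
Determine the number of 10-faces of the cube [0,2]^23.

f_10(23-cube) = (23 choose 10) · 2^13 = 9372188672.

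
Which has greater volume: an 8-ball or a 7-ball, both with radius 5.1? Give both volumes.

V_8(5.1) ≈ 1.85759e+06. V_7(5.1) ≈ 424006. The 8-ball is larger.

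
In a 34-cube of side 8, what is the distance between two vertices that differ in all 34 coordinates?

d = √(8² + 8² + ... + 8²) [34 terms] = √(34·8²) = 8√34 ≈ 46.6476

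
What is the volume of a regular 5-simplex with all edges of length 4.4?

For a regular n-simplex with edge a, V = (a^n / n!)·√((n+1)/2^n). With a=4.4, n=5: V ≈ 5.9509.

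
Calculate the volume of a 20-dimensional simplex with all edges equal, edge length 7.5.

For a regular n-simplex with edge a, V = (a^n / n!)·√((n+1)/2^n). With a=7.5, n=20: V ≈ 0.000583325.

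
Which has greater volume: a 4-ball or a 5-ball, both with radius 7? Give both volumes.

V_4(7) ≈ 11848.5. V_5(7) ≈ 88468.5. The 5-ball is larger.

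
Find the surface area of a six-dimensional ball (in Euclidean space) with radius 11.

|∂B_6(11)| = 161051·π^3 ≈ 4.99359e+06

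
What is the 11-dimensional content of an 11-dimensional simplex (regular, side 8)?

V_11 = √(12) · 8^11 / (11! · 2^(11/2)) ≈ 16.4725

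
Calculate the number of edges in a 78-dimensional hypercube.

Number of 1-faces = C(78,1)·2^(78-1) = 78·151115727451828646838272 = 11787026741242634453385216.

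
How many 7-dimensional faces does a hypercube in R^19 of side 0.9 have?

An n-cube has C(n,k)·2^(n-k) k-faces. Here C(19,7)·2^12 = 50388·4096 = 206389248.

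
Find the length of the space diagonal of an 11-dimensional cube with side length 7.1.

The space diagonal of an n-cube of side s is s√n. Here 7.1·√11 ≈ 23.548.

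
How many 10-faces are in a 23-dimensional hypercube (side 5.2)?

Choose 10 of 23 axes to span the face (C(23,10) = 1144066 ways), then fix each of the remaining 13 coordinates at one of its two extreme values (2^13 = 8192 ways): 1144066·8192 = 9372188672.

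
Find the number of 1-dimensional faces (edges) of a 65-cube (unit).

Number of 1-faces = C(65,1)·2^(65-1) = 65·18446744073709551616 = 1199038364791120855040.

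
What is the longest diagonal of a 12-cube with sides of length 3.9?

||(3.9,3.9,...,3.9)|| = √(12)·3.9 ≈ 13.51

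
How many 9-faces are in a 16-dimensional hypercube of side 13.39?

Choose 9 of 16 axes to span the face (C(16,9) = 11440 ways), then fix each of the remaining 7 coordinates at one of its two extreme values (2^7 = 128 ways): 11440·128 = 1464320.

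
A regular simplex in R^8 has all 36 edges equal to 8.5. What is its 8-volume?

Volume = 8.5^8 · √(9/2^8) / 8! ≈ 126.716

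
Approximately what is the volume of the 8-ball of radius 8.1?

The n-ball volume is π^(n/2)·r^n/Γ(n/2+1). With n=8, r=8.1: V ≈ 7.52088e+07.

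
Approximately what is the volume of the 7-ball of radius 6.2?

Volume = π^{7/2}·(6.2)^7/Γ(9/2) ≈ 1.66388e+06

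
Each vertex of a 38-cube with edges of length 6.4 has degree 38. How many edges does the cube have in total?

Each of the 2^38 = 274877906944 vertices has degree 38; total edges = 38·2^38/2 = 5222680231936.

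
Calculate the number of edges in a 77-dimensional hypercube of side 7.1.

The 77-cube has n·2^(n-1) = 77·2^76 = 77·75557863725914323419136 = 5817955506895402903273472 edges.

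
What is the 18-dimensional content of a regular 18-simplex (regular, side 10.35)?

V_18 = √(19) · 10.35^18 / (18! · 2^(18/2)) ≈ 2.46997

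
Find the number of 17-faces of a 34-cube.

f_17(34-cube) = (34 choose 17) · 2^17 = 305870434467840.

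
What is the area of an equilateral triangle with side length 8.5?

Area = (√3/4) · 8.5² = 31.2852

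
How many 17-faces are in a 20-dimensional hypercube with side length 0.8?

f_17(20-cube) = (20 choose 17) · 2^3 = 9120.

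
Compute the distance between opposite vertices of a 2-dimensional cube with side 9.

Diagonal = √2 · 9 ≈ 12.7279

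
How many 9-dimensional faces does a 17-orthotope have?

An n-cube has C(n,k)·2^(n-k) k-faces. Here C(17,9)·2^8 = 24310·256 = 6223360.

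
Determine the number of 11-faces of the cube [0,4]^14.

Number of 11-faces = C(14,11) · 2^(14-11) = 364 · 8 = 2912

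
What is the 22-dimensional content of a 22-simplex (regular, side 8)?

For a regular n-simplex with edge a, V = (a^n / n!)·√((n+1)/2^n). With a=8, n=22: V ≈ 0.000153726.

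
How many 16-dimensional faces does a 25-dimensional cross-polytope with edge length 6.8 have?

Number of 16-faces = 2^(16+1) · C(25,16+1) = 131072 · 1081575 = 141764198400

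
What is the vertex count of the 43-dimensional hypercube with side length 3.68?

Number of vertices = 2^43 = 8796093022208.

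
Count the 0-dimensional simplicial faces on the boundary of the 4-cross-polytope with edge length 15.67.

f_0(4-orthoplex) = 2^1 · (4 choose 1) = 8.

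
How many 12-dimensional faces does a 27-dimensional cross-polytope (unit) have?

f_12(27-orthoplex) = 2^13 · (27 choose 13) = 164317593600.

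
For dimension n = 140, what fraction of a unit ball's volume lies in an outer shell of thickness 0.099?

1 - (1-0.099)^140 ≈ 0.9999995414 ≈ 99.999954%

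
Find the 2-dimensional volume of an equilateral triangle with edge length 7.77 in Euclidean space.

Area = (√3/4) · 7.77² = 26.1422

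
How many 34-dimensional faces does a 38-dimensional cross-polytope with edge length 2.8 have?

f_34(38-orthoplex) = 2^35 · (38 choose 35) = 289858752872448.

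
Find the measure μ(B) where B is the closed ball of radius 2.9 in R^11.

Volume = π^{11/2}·(2.9)^11/Γ(13/2) ≈ 229870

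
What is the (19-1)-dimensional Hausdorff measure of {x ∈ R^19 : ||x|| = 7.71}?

|∂B_19(7.71)| ≈ 8.20955e+15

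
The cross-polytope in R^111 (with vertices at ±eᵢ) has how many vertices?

An n-cross-polytope has 2n vertices; here n = 111, giving 222.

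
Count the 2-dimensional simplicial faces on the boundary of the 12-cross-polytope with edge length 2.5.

f_2(12-orthoplex) = 2^3 · (12 choose 3) = 1760.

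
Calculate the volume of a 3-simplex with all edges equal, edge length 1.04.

Volume = (√2/12) · 1.04³ = 0.132566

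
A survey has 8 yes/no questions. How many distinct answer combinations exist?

Number of vertices = 2^8 = 256.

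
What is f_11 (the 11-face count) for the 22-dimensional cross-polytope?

Number of 11-faces = 2^(11+1) · C(22,11+1) = 4096 · 646646 = 2648662016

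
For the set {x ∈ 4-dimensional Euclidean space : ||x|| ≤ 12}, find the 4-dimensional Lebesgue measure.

Volume = π^{4/2}·(12)^4/Γ(3) = 10368·π^2 ≈ 102328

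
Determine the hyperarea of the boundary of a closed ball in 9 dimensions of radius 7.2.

The surface area of an n-ball is 2π^(n/2) r^(n-1) / Γ(n/2). For n=9, r=7.2: 2.14398e+08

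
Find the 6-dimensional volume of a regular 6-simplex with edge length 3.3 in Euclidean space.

Volume = 3.3^6 · √(7/2^6) / 6! ≈ 0.593212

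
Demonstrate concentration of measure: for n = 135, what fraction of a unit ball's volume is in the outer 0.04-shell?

1 - (1-0.04)^135 ≈ 0.995958 ≈ 99.60%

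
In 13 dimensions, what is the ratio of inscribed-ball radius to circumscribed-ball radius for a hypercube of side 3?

r_in = 3/2 (half the side); r_out = 3√13/2 (half the diagonal). Ratio = 1/√13 ≈ 0.27735.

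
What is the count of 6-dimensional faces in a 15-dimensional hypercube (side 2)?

f_6(15-cube) = (15 choose 6) · 2^9 = 2562560.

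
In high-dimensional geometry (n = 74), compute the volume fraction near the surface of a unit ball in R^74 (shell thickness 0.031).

1 - (1-0.031)^74 ≈ 0.902734 ≈ 90.27%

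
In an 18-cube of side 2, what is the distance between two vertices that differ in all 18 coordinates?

Diagonal = √18 · 2 ≈ 8.48528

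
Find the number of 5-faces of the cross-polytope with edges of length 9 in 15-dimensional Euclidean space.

An n-cross-polytope has 2^(k+1)·C(n,k+1) k-faces. Here 2^6·C(15,6) = 64·5005 = 320320.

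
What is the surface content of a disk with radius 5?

S = n·V_n(r)/r = 2·V_2(5)/5 (volume-to-surface relation), giving 2πr = 2π·5 ≈ 31.4159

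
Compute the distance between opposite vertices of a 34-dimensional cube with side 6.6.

Diagonal = √34 · 6.6 ≈ 38.4843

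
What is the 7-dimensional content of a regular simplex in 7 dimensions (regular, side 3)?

V = (3^7 / 7!) · √((7+1) / 2^7) ≈ 0.108482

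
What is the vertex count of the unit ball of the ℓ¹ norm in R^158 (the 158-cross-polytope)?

The vertices are ±e_1, ..., ±e_158, so there are 2·158 = 316.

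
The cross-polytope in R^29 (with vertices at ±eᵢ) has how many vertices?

An n-cross-polytope has 2n vertices; here n = 29, giving 58.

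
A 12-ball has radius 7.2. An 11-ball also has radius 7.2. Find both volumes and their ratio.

V_12(7.2) ≈ 2.59153e+10. V_11(7.2) ≈ 5.07881e+09. Ratio V_12/V_11 ≈ 5.103.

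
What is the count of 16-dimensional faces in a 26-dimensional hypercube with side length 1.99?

Number of 16-faces = C(26,16) · 2^(26-16) = 5311735 · 1024 = 5439216640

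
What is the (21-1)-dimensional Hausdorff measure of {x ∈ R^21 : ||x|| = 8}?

The surface area of an n-ball is 2π^(n/2) r^(n-1) / Γ(n/2). For n=21, r=8: 2361183241434822606848·π^10/654729075 ≈ 3.37728e+17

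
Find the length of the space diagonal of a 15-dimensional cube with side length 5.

d = √(5² + 5² + ... + 5²) [15 terms] = √(15·5²) = 5√15 ≈ 19.3649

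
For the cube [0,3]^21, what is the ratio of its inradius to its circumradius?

For an n-cube of any side s, the inradius is s/2 and the circumradius is s√n/2, so the ratio is 1/√21 ≈ 0.218218.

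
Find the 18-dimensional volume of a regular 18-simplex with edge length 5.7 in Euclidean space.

For a regular n-simplex with edge a, V = (a^n / n!)·√((n+1)/2^n). With a=5.7, n=18: V ≈ 5.3643e-05.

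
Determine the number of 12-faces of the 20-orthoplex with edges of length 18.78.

An n-cross-polytope has 2^(k+1)·C(n,k+1) k-faces. Here 2^13·C(20,13) = 8192·77520 = 635043840.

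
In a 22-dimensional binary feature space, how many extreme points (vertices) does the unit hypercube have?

Each vertex is a binary string of length 22, so there are 2^22 = 4194304.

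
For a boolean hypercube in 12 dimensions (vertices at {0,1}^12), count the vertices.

An n-cube has 2^n vertices; for n = 12 that is 2^12 = 4096.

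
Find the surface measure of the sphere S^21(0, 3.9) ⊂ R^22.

S = n·V_n(r)/r = 22·V_22(3.9)/3.9 (volume-to-surface relation), giving 4.19056e+11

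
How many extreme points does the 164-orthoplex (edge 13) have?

An n-cross-polytope has 2n vertices; here n = 164, giving 328.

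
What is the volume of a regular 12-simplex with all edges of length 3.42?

V = (3.42^12 / 12!) · √((12+1) / 2^12) ≈ 0.00030114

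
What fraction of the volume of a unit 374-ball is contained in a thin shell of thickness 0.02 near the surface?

V(inner)/V(outer) = ((1-0.02)/1)^374 ≈ 0.0005231, so the shell fraction is 0.999477.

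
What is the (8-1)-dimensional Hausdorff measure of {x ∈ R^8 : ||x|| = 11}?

S_8(11) = 2·π^(8/2)·(11)^7 / Γ(8/2) = 19487171·π^4/3 ≈ 6.32743e+08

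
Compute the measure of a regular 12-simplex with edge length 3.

For a regular n-simplex with edge a, V = (a^n / n!)·√((n+1)/2^n). With a=3, n=12: V ≈ 6.25043e-05.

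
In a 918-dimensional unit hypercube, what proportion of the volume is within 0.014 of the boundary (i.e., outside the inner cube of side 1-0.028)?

The inner cube has side 1-2·0.014 = 0.972 and volume (0.972)^918 ≈ 4.76e-12, so the shell holds 1 - 4.76e-12 of the volume.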